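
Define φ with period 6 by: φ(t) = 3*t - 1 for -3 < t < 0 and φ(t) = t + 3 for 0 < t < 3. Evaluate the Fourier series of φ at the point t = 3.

t = 3 differs from t = -3 by 1 full period(s), and the series is 6-periodic.
At t = -3 the one-sided limits are φ(-3^-) = 6 and φ(-3^+) = -10.
By Dirichlet's theorem the series converges to their average, [(6) + (-10)]/2 = -2.

-2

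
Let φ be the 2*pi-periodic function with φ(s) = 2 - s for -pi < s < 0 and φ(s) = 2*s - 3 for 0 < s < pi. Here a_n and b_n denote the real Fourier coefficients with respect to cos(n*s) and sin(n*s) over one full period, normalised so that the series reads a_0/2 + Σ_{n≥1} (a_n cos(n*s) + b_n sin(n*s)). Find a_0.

-1 + 3*pi/2

a_0 = 1/pi ∫_{-pi}^{pi} φ(s) ds = 1/pi · (pi*(-2 + 3*pi)/2) = -1 + 3*pi/2.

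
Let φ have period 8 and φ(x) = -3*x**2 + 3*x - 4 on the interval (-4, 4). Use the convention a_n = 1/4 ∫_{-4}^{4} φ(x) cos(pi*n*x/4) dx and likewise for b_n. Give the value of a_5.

192/(25*pi**2)

a_5 = 1/4 ∫_{-4}^{4} φ(x) cos(5*pi*x/4) dx.
Integrating by parts twice (tabular method), an antiderivative of (-3*x**2 + 3*x - 4) cos(5*pi*x/4) is -12*x**2*sin(5*pi*x/4)/(5*pi) + 12*x*sin(5*pi*x/4)/(5*pi) - 96*x*cos(5*pi*x/4)/(25*pi**2) - 16*sin(5*pi*x/4)/(5*pi) + 384*sin(5*pi*x/4)/(125*pi**3) + 48*cos(5*pi*x/4)/(25*pi**2); evaluating from -4 to 4: ∫_{-4}^{4} (-3*x**2 + 3*x - 4) cos(5*pi*x/4) dx = (336/(25*pi**2)) - (-432/(25*pi**2)) = 768/(25*pi**2).
Hence a_5 = (1/4)·(768/(25*pi**2)) = 192/(25*pi**2).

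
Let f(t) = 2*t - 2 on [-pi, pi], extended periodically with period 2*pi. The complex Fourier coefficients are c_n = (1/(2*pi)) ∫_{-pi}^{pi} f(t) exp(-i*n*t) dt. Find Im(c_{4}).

Since f is real-valued, Im(c_{4}) = -(1/(2*pi)) ∫_{-pi}^{pi} f(t) sin(4*t) dt = -b_{4}/2.
Integrating by parts (boundary term plus one more integral), an antiderivative of (2*t - 2) sin(4*t) is -t*cos(4*t)/2 + sin(4*t)/8 + cos(4*t)/2; evaluating from -pi to pi: ∫_{-pi}^{pi} (2*t - 2) sin(4*t) dt = (1/2 - pi/2) - (1/2 + pi/2) = -pi.
Hence Im(c_{4}) = (-1/(2*pi))·(-pi) = 1/2.

1/2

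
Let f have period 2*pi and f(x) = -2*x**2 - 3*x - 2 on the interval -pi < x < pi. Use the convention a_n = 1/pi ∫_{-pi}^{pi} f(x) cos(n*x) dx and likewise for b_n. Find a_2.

a_2 = 1/pi ∫_{-pi}^{pi} f(x) cos(2*x) dx.
Integrating by parts twice (tabular method), an antiderivative of (-2*x**2 - 3*x - 2) cos(2*x) is -x**2*sin(2*x) - 3*x*sin(2*x)/2 - x*cos(2*x) - sin(2*x)/2 - 3*cos(2*x)/4; evaluating from -pi to pi: ∫_{-pi}^{pi} (-2*x**2 - 3*x - 2) cos(2*x) dx = (-pi - 3/4) - (-3/4 + pi) = -2*pi.
Hence a_2 = (1/pi)·(-2*pi) = -2.

-2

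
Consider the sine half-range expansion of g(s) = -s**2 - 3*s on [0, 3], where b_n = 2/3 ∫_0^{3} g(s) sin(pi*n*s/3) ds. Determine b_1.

-36/pi + 72/pi**3

b_1 = 2/3 ∫_0^{3} (-s**2 - 3*s) sin(pi*s/3) ds.
Integrating by parts twice (tabular method), an antiderivative of (-s**2 - 3*s) sin(pi*s/3) is 3*s**2*cos(pi*s/3)/pi - 18*s*sin(pi*s/3)/pi**2 + 9*s*cos(pi*s/3)/pi - 27*sin(pi*s/3)/pi**2 - 54*cos(pi*s/3)/pi**3; evaluating from 0 to 3: ∫_{0}^{3} (-s**2 - 3*s) sin(pi*s/3) ds = (-54/pi + 54/pi**3) - (-54/pi**3) = -54/pi + 108/pi**3.
Hence b_1 = (2/3)·(-54/pi + 108/pi**3) = -36/pi + 72/pi**3.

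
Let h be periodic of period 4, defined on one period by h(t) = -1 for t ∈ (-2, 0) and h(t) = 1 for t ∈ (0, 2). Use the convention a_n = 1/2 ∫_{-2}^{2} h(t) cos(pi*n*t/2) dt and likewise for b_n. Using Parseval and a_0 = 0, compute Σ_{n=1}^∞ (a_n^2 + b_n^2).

2

Parseval: a_0^2/2 + Σ_{n≥1} (a_n^2+b_n^2) = 1/2 ∫_{-2}^{2} h(t)^2 dt = 2.
Subtract a_0^2/2 = 0: Σ (a_n^2+b_n^2) = 2.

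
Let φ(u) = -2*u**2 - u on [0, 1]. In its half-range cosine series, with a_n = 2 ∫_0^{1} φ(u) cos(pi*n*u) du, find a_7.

a_7 = 2 ∫_0^{1} (-2*u**2 - u) cos(7*pi*u) du.
Integrating by parts twice (tabular method), an antiderivative of (-2*u**2 - u) cos(7*pi*u) is -2*u**2*sin(7*pi*u)/(7*pi) - u*sin(7*pi*u)/(7*pi) - 4*u*cos(7*pi*u)/(49*pi**2) + 4*sin(7*pi*u)/(343*pi**3) - cos(7*pi*u)/(49*pi**2); evaluating from 0 to 1: ∫_{0}^{1} (-2*u**2 - u) cos(7*pi*u) du = (5/(49*pi**2)) - (-1/(49*pi**2)) = 6/(49*pi**2).
Hence a_7 = 2·(6/(49*pi**2)) = 12/(49*pi**2).

12/(49*pi**2)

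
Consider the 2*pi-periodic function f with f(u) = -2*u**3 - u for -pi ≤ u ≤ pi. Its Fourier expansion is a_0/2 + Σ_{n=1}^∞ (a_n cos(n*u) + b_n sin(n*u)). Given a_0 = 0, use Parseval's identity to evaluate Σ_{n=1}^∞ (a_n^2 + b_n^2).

2*pi**2*(35 + 84*pi**2 + 60*pi**4)/105

Parseval: a_0^2/2 + Σ_{n≥1} (a_n^2+b_n^2) = 1/pi ∫_{-pi}^{pi} f(u)^2 du = 2*pi**2*(35 + 84*pi**2 + 60*pi**4)/105.
Subtract a_0^2/2 = 0: Σ (a_n^2+b_n^2) = 2*pi**2*(35 + 84*pi**2 + 60*pi**4)/105.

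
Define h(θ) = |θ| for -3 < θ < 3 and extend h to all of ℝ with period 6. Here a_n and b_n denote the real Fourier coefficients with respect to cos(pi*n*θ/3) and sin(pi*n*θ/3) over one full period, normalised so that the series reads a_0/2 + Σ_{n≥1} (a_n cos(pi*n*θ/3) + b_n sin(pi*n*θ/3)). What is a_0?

3

a_0 = 1/3 ∫_{-3}^{3} h(θ) dθ = 1/3 · (9) = 3.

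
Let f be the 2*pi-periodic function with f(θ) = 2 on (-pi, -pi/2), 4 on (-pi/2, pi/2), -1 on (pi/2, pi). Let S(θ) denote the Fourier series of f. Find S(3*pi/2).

3

θ = 3*pi/2 differs from θ = -pi/2 by 1 full period(s), and the series is 2*pi-periodic.
At θ = -pi/2 the one-sided limits are f(-pi/2^-) = 2 and f(-pi/2^+) = 4.
By Dirichlet's theorem the series converges to their average, [(2) + (4)]/2 = 3.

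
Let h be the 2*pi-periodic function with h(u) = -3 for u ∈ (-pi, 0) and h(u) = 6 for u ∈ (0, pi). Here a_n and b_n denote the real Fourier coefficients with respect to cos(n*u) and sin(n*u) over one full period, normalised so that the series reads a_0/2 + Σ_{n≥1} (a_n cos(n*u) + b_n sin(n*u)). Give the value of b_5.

b_5 = 1/pi ∫_{-pi}^{pi} h(u) sin(5*u) du.
Split the integral at the breakpoints.
Directly, an antiderivative of (-3) sin(5*u) is 3*cos(5*u)/5; evaluating from -pi to 0: ∫_{-pi}^{0} (-3) sin(5*u) du = (3/5) - (-3/5) = 6/5.
Directly, an antiderivative of (6) sin(5*u) is -6*cos(5*u)/5; evaluating from 0 to pi: ∫_{0}^{pi} (6) sin(5*u) du = (6/5) - (-6/5) = 12/5.
Summing the pieces and multiplying by (1/pi) gives b_5 = 18/(5*pi).

18/(5*pi)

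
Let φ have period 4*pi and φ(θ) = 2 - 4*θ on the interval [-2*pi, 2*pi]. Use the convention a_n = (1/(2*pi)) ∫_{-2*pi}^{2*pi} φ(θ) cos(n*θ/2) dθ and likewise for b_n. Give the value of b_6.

8/3

b_6 = (1/(2*pi)) ∫_{-2*pi}^{2*pi} φ(θ) sin(3*θ) dθ.
Integrating by parts (boundary term plus one more integral), an antiderivative of (2 - 4*θ) sin(3*θ) is 4*θ*cos(3*θ)/3 - 4*sin(3*θ)/9 - 2*cos(3*θ)/3; evaluating from -2*pi to 2*pi: ∫_{-2*pi}^{2*pi} (2 - 4*θ) sin(3*θ) dθ = (-2/3 + 8*pi/3) - (-8*pi/3 - 2/3) = 16*pi/3.
Hence b_6 = (1/(2*pi))·(16*pi/3) = 8/3.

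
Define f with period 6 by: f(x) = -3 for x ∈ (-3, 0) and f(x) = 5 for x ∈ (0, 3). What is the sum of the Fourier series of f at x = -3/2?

f is continuous at x = -3/2 with value -3, so the series converges to -3 there.

-3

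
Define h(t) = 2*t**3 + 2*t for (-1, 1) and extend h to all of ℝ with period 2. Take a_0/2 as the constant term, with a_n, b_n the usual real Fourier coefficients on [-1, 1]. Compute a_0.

0

a_0 = ∫_{-1}^{1} h(t) dt = 0.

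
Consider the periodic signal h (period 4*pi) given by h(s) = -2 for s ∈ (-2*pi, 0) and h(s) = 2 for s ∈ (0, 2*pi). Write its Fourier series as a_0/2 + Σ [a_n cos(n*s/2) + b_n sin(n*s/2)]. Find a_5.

a_5 = (1/(2*pi)) ∫_{-2*pi}^{2*pi} h(s) cos(5*s/2) ds.
h is odd and cos(5*s/2) is even, so the integrand is odd over a symmetric interval and the integral vanishes.

0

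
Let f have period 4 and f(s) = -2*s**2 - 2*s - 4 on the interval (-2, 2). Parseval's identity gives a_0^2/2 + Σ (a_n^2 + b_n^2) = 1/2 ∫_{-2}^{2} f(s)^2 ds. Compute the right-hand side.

1664/15

1/2 ∫_{-2}^{2} f(s)^2 ds = 1/2 · (3328/15) = 1664/15.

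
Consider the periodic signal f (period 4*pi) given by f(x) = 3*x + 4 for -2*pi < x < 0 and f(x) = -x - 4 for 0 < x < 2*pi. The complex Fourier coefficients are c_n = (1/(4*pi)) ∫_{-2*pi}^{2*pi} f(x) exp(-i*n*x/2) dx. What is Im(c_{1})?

Since f is real-valued, Im(c_{1}) = -(1/(4*pi)) ∫_{-2*pi}^{2*pi} f(x) sin(x/2) dx = -b_{1}/2.
Split the integral at the breakpoints.
Integrating by parts (boundary term plus one more integral), an antiderivative of (3*x + 4) sin(x/2) is -6*x*cos(x/2) + 12*sin(x/2) - 8*cos(x/2); evaluating from -2*pi to 0: ∫_{-2*pi}^{0} (3*x + 4) sin(x/2) dx = (-8) - (8 - 12*pi) = -16 + 12*pi.
Integrating by parts (boundary term plus one more integral), an antiderivative of (-x - 4) sin(x/2) is 2*x*cos(x/2) - 4*sin(x/2) + 8*cos(x/2); evaluating from 0 to 2*pi: ∫_{0}^{2*pi} (-x - 4) sin(x/2) dx = (-4*pi - 8) - (8) = -16 - 4*pi.
So ∫_{-2*pi}^{2*pi} f(x) sin(x/2) dx = -32 + 8*pi.
Hence Im(c_{1}) = (-1/(4*pi))·(-32 + 8*pi) = -2 + 8/pi.

-2 + 8/pi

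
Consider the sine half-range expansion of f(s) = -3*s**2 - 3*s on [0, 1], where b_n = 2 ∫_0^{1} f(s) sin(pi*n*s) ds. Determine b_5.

12*(2 - 25*pi**2)/(125*pi**3)

b_5 = 2 ∫_0^{1} (-3*s**2 - 3*s) sin(5*pi*s) ds.
Integrating by parts twice (tabular method), an antiderivative of (-3*s**2 - 3*s) sin(5*pi*s) is 3*s**2*cos(5*pi*s)/(5*pi) - 6*s*sin(5*pi*s)/(25*pi**2) + 3*s*cos(5*pi*s)/(5*pi) - 3*sin(5*pi*s)/(25*pi**2) - 6*cos(5*pi*s)/(125*pi**3); evaluating from 0 to 1: ∫_{0}^{1} (-3*s**2 - 3*s) sin(5*pi*s) ds = (6*(1 - 25*pi**2)/(125*pi**3)) - (-6/(125*pi**3)) = 6*(2 - 25*pi**2)/(125*pi**3).
Hence b_5 = 2·(6*(2 - 25*pi**2)/(125*pi**3)) = 12*(2 - 25*pi**2)/(125*pi**3).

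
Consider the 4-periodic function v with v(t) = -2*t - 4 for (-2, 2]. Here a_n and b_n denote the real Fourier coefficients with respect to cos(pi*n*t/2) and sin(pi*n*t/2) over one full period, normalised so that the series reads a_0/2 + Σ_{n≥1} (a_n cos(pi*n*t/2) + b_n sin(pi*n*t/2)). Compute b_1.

-8/pi

b_1 = 1/2 ∫_{-2}^{2} v(t) sin(pi*t/2) dt.
Integrating by parts (boundary term plus one more integral), an antiderivative of (-2*t - 4) sin(pi*t/2) is 4*t*cos(pi*t/2)/pi - 8*sin(pi*t/2)/pi**2 + 8*cos(pi*t/2)/pi; evaluating from -2 to 2: ∫_{-2}^{2} (-2*t - 4) sin(pi*t/2) dt = (-16/pi) - (0) = -16/pi.
Hence b_1 = (1/2)·(-16/pi) = -8/pi.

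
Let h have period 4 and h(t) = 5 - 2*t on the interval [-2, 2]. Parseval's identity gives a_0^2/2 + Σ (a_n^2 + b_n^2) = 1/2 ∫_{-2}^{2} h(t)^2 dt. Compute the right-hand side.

1/2 ∫_{-2}^{2} h(t)^2 dt = 1/2 · (364/3) = 182/3.

182/3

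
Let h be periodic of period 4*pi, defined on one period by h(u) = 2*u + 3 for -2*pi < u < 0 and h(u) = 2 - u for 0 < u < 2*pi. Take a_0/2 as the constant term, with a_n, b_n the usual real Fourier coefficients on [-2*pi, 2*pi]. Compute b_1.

2 - 2/pi

b_1 = (1/(2*pi)) ∫_{-2*pi}^{2*pi} h(u) sin(u/2) du.
Split the integral at the breakpoints.
Integrating by parts (boundary term plus one more integral), an antiderivative of (2*u + 3) sin(u/2) is -4*u*cos(u/2) + 8*sin(u/2) - 6*cos(u/2); evaluating from -2*pi to 0: ∫_{-2*pi}^{0} (2*u + 3) sin(u/2) du = (-6) - (6 - 8*pi) = -12 + 8*pi.
Integrating by parts (boundary term plus one more integral), an antiderivative of (2 - u) sin(u/2) is 2*u*cos(u/2) - 4*sin(u/2) - 4*cos(u/2); evaluating from 0 to 2*pi: ∫_{0}^{2*pi} (2 - u) sin(u/2) du = (4 - 4*pi) - (-4) = 8 - 4*pi.
Summing the pieces and multiplying by (1/(2*pi)) gives b_1 = 2 - 2/pi.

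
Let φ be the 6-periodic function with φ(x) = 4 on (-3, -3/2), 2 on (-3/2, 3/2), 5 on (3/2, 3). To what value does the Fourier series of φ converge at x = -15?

x = -15 differs from x = -3 by -2 full period(s), and the series is 6-periodic.
At x = -3 the one-sided limits are φ(-3^-) = 5 and φ(-3^+) = 4.
By Dirichlet's theorem the series converges to their average, [(5) + (4)]/2 = 9/2.

9/2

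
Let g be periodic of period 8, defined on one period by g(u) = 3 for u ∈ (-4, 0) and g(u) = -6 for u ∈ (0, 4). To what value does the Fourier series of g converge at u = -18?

u = -18 differs from u = -2 by -2 full period(s), and the series is 8-periodic.
g is continuous at u = -2 with value 3, so the series converges to 3 there.

3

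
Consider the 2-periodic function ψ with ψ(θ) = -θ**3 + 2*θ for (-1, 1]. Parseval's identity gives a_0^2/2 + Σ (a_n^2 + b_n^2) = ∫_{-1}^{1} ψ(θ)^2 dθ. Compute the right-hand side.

∫_{-1}^{1} ψ(θ)^2 dθ = 142/105.

142/105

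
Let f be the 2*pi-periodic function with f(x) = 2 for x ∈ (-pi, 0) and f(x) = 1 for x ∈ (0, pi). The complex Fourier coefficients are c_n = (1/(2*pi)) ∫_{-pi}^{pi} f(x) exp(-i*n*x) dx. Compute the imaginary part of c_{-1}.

-1/pi

Since f is real-valued, Im(c_{-1}) = -(1/(2*pi)) ∫_{-pi}^{pi} f(x) sin(-x) dx = b_{1}/2.
Split the integral at the breakpoints.
Directly, an antiderivative of (2) sin(-x) is 2*cos(x); evaluating from -pi to 0: ∫_{-pi}^{0} (2) sin(-x) dx = (2) - (-2) = 4.
Directly, an antiderivative of (1) sin(-x) is cos(x); evaluating from 0 to pi: ∫_{0}^{pi} (1) sin(-x) dx = (-1) - (1) = -2.
So ∫_{-pi}^{pi} f(x) sin(-x) dx = 2.
Hence Im(c_{-1}) = (-1/(2*pi))·(2) = -1/pi.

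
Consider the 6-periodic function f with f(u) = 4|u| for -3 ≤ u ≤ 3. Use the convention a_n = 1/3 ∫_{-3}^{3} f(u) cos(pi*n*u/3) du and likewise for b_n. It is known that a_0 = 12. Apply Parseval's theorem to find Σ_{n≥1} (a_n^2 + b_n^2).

24

Parseval: a_0^2/2 + Σ_{n≥1} (a_n^2+b_n^2) = 1/3 ∫_{-3}^{3} f(u)^2 du = 96.
Subtract a_0^2/2 = 72: Σ (a_n^2+b_n^2) = 24.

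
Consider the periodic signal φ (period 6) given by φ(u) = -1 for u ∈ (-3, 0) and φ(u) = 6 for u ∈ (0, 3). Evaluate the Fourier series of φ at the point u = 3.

5/2

u = 3 differs from u = -3 by 1 full period(s), and the series is 6-periodic.
At u = -3 the one-sided limits are φ(-3^-) = 6 and φ(-3^+) = -1.
By Dirichlet's theorem the series converges to their average, [(6) + (-1)]/2 = 5/2.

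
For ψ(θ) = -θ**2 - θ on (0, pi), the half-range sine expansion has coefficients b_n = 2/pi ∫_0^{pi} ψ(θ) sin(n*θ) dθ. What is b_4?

b_4 = 2/pi ∫_0^{pi} (-θ**2 - θ) sin(4*θ) dθ.
Integrating by parts twice (tabular method), an antiderivative of (-θ**2 - θ) sin(4*θ) is θ**2*cos(4*θ)/4 - θ*sin(4*θ)/8 + θ*cos(4*θ)/4 - sin(4*θ)/16 - cos(4*θ)/32; evaluating from 0 to pi: ∫_{0}^{pi} (-θ**2 - θ) sin(4*θ) dθ = (-1/32 + pi/4 + pi**2/4) - (-1/32) = pi*(1 + pi)/4.
Hence b_4 = (2/pi)·(pi*(1 + pi)/4) = 1/2 + pi/2.

1/2 + pi/2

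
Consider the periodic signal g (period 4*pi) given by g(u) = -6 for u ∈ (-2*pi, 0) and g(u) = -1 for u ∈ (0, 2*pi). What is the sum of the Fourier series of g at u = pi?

g is continuous at u = pi with value -1, so the series converges to -1 there.

-1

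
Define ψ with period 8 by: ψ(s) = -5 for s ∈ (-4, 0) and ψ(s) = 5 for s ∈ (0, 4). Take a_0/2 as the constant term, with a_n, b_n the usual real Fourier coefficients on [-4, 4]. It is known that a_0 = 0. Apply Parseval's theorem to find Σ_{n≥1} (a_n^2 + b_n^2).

50

Parseval: a_0^2/2 + Σ_{n≥1} (a_n^2+b_n^2) = 1/4 ∫_{-4}^{4} ψ(s)^2 ds = 50.
Subtract a_0^2/2 = 0: Σ (a_n^2+b_n^2) = 50.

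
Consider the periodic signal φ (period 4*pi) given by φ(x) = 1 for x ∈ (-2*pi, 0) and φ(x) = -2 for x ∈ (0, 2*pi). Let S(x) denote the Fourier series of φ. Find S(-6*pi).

-1/2

x = -6*pi differs from x = -2*pi by -1 full period(s), and the series is 4*pi-periodic.
At x = -2*pi the one-sided limits are φ(-2*pi^-) = -2 and φ(-2*pi^+) = 1.
By Dirichlet's theorem the series converges to their average, [(-2) + (1)]/2 = -1/2.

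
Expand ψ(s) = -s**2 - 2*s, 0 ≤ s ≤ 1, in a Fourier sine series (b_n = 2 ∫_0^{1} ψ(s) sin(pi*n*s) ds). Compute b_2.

3/pi

b_2 = 2 ∫_0^{1} (-s**2 - 2*s) sin(2*pi*s) ds.
Integrating by parts twice (tabular method), an antiderivative of (-s**2 - 2*s) sin(2*pi*s) is s**2*cos(2*pi*s)/(2*pi) - s*sin(2*pi*s)/(2*pi**2) + s*cos(2*pi*s)/pi - sin(2*pi*s)/(2*pi**2) - cos(2*pi*s)/(4*pi**3); evaluating from 0 to 1: ∫_{0}^{1} (-s**2 - 2*s) sin(2*pi*s) ds = ((-1 + 6*pi**2)/(4*pi**3)) - (-1/(4*pi**3)) = 3/(2*pi).
Hence b_2 = 2·(3/(2*pi)) = 3/pi.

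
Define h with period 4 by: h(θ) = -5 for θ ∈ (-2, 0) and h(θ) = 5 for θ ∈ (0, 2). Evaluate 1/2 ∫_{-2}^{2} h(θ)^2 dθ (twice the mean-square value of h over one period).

50

1/2 ∫_{-2}^{2} h(θ)^2 dθ = 1/2 · (100) = 50.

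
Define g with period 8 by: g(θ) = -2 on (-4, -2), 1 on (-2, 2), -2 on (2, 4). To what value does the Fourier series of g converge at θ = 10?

θ = 10 differs from θ = 2 by 1 full period(s), and the series is 8-periodic.
At θ = 2 the one-sided limits are g(2^-) = 1 and g(2^+) = -2.
By Dirichlet's theorem the series converges to their average, [(1) + (-2)]/2 = -1/2.

-1/2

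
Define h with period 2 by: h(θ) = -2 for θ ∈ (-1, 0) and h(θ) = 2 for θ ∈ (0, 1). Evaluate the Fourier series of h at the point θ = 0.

0

At θ = 0 the one-sided limits are h(0^-) = -2 and h(0^+) = 2.
By Dirichlet's theorem the series converges to their average, [(-2) + (2)]/2 = 0.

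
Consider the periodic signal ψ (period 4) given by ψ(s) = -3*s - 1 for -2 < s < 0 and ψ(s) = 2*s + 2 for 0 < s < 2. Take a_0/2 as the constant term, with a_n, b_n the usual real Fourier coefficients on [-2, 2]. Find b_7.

b_7 = 1/2 ∫_{-2}^{2} ψ(s) sin(7*pi*s/2) ds.
Split the integral at the breakpoints.
Integrating by parts (boundary term plus one more integral), an antiderivative of (-3*s - 1) sin(7*pi*s/2) is 6*s*cos(7*pi*s/2)/(7*pi) - 12*sin(7*pi*s/2)/(49*pi**2) + 2*cos(7*pi*s/2)/(7*pi); evaluating from -2 to 0: ∫_{-2}^{0} (-3*s - 1) sin(7*pi*s/2) ds = (2/(7*pi)) - (10/(7*pi)) = -8/(7*pi).
Integrating by parts (boundary term plus one more integral), an antiderivative of (2*s + 2) sin(7*pi*s/2) is -4*s*cos(7*pi*s/2)/(7*pi) + 8*sin(7*pi*s/2)/(49*pi**2) - 4*cos(7*pi*s/2)/(7*pi); evaluating from 0 to 2: ∫_{0}^{2} (2*s + 2) sin(7*pi*s/2) ds = (12/(7*pi)) - (-4/(7*pi)) = 16/(7*pi).
Summing the pieces and multiplying by (1/2) gives b_7 = 4/(7*pi).

4/(7*pi)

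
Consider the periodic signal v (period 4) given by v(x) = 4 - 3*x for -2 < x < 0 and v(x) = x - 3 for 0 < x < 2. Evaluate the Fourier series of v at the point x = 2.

9/2

At x = 2 the one-sided limits are v(2^-) = -1 and v(2^+) = 10.
By Dirichlet's theorem the series converges to their average, [(-1) + (10)]/2 = 9/2.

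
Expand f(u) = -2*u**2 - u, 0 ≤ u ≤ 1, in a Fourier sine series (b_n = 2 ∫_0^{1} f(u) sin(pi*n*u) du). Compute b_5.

2*(8 - 75*pi**2)/(125*pi**3)

b_5 = 2 ∫_0^{1} (-2*u**2 - u) sin(5*pi*u) du.
Integrating by parts twice (tabular method), an antiderivative of (-2*u**2 - u) sin(5*pi*u) is 2*u**2*cos(5*pi*u)/(5*pi) - 4*u*sin(5*pi*u)/(25*pi**2) + u*cos(5*pi*u)/(5*pi) - sin(5*pi*u)/(25*pi**2) - 4*cos(5*pi*u)/(125*pi**3); evaluating from 0 to 1: ∫_{0}^{1} (-2*u**2 - u) sin(5*pi*u) du = ((4 - 75*pi**2)/(125*pi**3)) - (-4/(125*pi**3)) = (8 - 75*pi**2)/(125*pi**3).
Hence b_5 = 2·((8 - 75*pi**2)/(125*pi**3)) = 2*(8 - 75*pi**2)/(125*pi**3).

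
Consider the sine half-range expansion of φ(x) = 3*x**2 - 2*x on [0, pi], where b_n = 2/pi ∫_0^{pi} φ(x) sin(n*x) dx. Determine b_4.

b_4 = 2/pi ∫_0^{pi} (3*x**2 - 2*x) sin(4*x) dx.
Integrating by parts twice (tabular method), an antiderivative of (3*x**2 - 2*x) sin(4*x) is -3*x**2*cos(4*x)/4 + 3*x*sin(4*x)/8 + x*cos(4*x)/2 - sin(4*x)/8 + 3*cos(4*x)/32; evaluating from 0 to pi: ∫_{0}^{pi} (3*x**2 - 2*x) sin(4*x) dx = (-3*pi**2/4 + 3/32 + pi/2) - (3/32) = pi*(2 - 3*pi)/4.
Hence b_4 = (2/pi)·(pi*(2 - 3*pi)/4) = 1 - 3*pi/2.

1 - 3*pi/2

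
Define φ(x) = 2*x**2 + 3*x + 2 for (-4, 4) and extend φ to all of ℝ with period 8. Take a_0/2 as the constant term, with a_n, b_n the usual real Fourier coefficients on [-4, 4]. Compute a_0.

a_0 = 1/4 ∫_{-4}^{4} φ(x) dx = 1/4 · (304/3) = 76/3.

76/3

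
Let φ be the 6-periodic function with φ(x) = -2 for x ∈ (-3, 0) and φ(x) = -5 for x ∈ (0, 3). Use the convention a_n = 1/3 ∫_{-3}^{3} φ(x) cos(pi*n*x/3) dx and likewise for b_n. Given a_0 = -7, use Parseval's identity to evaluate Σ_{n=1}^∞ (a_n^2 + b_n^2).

Parseval: a_0^2/2 + Σ_{n≥1} (a_n^2+b_n^2) = 1/3 ∫_{-3}^{3} φ(x)^2 dx = 29.
Subtract a_0^2/2 = 49/2: Σ (a_n^2+b_n^2) = 9/2.

9/2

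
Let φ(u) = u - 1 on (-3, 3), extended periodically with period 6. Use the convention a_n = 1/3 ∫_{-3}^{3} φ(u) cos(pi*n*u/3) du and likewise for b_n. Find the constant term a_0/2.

-1

a_0 = 1/3 ∫_{-3}^{3} φ(u) du = 1/3 · (-6) = -2.
So the constant term a_0/2 = -1.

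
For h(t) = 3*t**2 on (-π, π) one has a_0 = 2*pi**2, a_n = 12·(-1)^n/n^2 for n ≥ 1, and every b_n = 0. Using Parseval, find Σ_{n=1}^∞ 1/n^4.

pi**4/90

Parseval: a_0^2/2 + Σ a_n^2 = (1/π) ∫_{-π}^{π} h(t)^2 dt = 18*pi**4/5.
Subtract a_0^2/2 = 2*pi**4: Σ a_n^2 = 8*pi**4/5.
Since a_n^2 = 144/n^4, Σ 1/n^4 = pi**4/90.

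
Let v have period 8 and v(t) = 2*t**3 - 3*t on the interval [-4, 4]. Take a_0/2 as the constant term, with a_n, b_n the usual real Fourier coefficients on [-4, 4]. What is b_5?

b_5 = 1/4 ∫_{-4}^{4} v(t) sin(5*pi*t/4) dt.
v is odd and sin(5*pi*t/4) is odd, so the integrand is even and b_5 = 1/2 ∫_0^{4} v(t) sin(5*pi*t/4) dt.
Integrating by parts three times (tabular method), an antiderivative of (2*t**3 - 3*t) sin(5*pi*t/4) is -8*t**3*cos(5*pi*t/4)/(5*pi) + 96*t**2*sin(5*pi*t/4)/(25*pi**2) + 768*t*cos(5*pi*t/4)/(125*pi**3) + 12*t*cos(5*pi*t/4)/(5*pi) - 48*sin(5*pi*t/4)/(25*pi**2) - 3072*sin(5*pi*t/4)/(625*pi**4); evaluating from 0 to 4: ∫_{0}^{4} (2*t**3 - 3*t) sin(5*pi*t/4) dt = (16*(-192 + 725*pi**2)/(125*pi**3)) - (0) = 16*(-192 + 725*pi**2)/(125*pi**3).
Hence b_5 = (1/2)·(16*(-192 + 725*pi**2)/(125*pi**3)) = 8*(-192 + 725*pi**2)/(125*pi**3).

8*(-192 + 725*pi**2)/(125*pi**3)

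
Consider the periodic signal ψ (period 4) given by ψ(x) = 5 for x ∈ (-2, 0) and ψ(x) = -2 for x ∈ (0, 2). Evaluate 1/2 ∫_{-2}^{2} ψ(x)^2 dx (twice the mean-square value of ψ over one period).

29

1/2 ∫_{-2}^{2} ψ(x)^2 dx = 1/2 · (58) = 29.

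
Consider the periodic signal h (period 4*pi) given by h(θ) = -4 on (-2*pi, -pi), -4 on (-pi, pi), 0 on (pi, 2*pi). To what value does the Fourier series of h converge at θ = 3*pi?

-4

θ = 3*pi differs from θ = -pi by 1 full period(s), and the series is 4*pi-periodic.
h is continuous at θ = -pi with value -4, so the series converges to -4 there.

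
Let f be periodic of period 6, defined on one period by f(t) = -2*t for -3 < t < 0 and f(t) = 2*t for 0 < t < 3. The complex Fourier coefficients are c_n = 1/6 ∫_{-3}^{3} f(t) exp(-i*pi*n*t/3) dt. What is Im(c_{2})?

Since f is real-valued, Im(c_{2}) = -1/6 ∫_{-3}^{3} f(t) sin(2*pi*t/3) dt = -b_{2}/2.
(f is even, so the integrand is odd over a symmetric interval and the integral vanishes.)

0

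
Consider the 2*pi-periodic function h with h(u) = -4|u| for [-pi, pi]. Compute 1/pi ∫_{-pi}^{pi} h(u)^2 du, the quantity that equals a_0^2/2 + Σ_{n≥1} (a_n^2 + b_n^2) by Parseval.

32*pi**2/3

1/pi ∫_{-pi}^{pi} h(u)^2 du = 1/pi · (32*pi**3/3) = 32*pi**2/3.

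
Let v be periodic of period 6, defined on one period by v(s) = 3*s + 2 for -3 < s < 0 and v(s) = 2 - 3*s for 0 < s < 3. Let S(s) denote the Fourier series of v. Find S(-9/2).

s = -9/2 differs from s = 3/2 by -1 full period(s), and the series is 6-periodic.
v is continuous at s = 3/2 with value -5/2, so the series converges to -5/2 there.

-5/2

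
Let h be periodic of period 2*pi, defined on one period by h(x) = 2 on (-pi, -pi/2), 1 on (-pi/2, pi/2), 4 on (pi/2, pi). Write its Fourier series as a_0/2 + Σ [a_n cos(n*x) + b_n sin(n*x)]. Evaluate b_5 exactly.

2/(5*pi)

b_5 = 1/pi ∫_{-pi}^{pi} h(x) sin(5*x) dx.
Split the integral at the breakpoints.
Directly, an antiderivative of (2) sin(5*x) is -2*cos(5*x)/5; evaluating from -pi to -pi/2: ∫_{-pi}^{-pi/2} (2) sin(5*x) dx = (0) - (2/5) = -2/5.
Directly, an antiderivative of (1) sin(5*x) is -cos(5*x)/5; evaluating from -pi/2 to pi/2: ∫_{-pi/2}^{pi/2} (1) sin(5*x) dx = (0) - (0) = 0.
Directly, an antiderivative of (4) sin(5*x) is -4*cos(5*x)/5; evaluating from pi/2 to pi: ∫_{pi/2}^{pi} (4) sin(5*x) dx = (4/5) - (0) = 4/5.
Summing the pieces and multiplying by (1/pi) gives b_5 = 2/(5*pi).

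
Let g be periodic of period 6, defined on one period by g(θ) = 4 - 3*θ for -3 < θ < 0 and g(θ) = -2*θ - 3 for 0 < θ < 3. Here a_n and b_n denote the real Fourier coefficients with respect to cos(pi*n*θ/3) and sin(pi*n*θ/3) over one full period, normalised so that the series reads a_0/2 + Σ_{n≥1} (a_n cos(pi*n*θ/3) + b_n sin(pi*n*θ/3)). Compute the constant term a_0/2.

a_0 = 1/3 ∫_{-3}^{3} g(θ) dθ = 1/3 · (15/2) = 5/2.
So the constant term a_0/2 = 5/4.

5/4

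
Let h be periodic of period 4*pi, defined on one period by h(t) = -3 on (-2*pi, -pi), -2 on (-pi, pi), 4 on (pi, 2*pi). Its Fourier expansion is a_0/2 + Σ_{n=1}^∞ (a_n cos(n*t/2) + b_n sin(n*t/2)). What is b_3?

b_3 = (1/(2*pi)) ∫_{-2*pi}^{2*pi} h(t) sin(3*t/2) dt.
Split the integral at the breakpoints.
Directly, an antiderivative of (-3) sin(3*t/2) is 2*cos(3*t/2); evaluating from -2*pi to -pi: ∫_{-2*pi}^{-pi} (-3) sin(3*t/2) dt = (0) - (-2) = 2.
Directly, an antiderivative of (-2) sin(3*t/2) is 4*cos(3*t/2)/3; evaluating from -pi to pi: ∫_{-pi}^{pi} (-2) sin(3*t/2) dt = (0) - (0) = 0.
Directly, an antiderivative of (4) sin(3*t/2) is -8*cos(3*t/2)/3; evaluating from pi to 2*pi: ∫_{pi}^{2*pi} (4) sin(3*t/2) dt = (8/3) - (0) = 8/3.
Summing the pieces and multiplying by (1/(2*pi)) gives b_3 = 7/(3*pi).

7/(3*pi)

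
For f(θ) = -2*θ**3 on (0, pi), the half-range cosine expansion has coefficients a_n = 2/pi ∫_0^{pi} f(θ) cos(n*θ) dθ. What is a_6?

a_6 = 2/pi ∫_0^{pi} (-2*θ**3) cos(6*θ) dθ.
Integrating by parts three times (tabular method), an antiderivative of (-2*θ**3) cos(6*θ) is -θ**3*sin(6*θ)/3 - θ**2*cos(6*θ)/6 + θ*sin(6*θ)/18 + cos(6*θ)/108; evaluating from 0 to pi: ∫_{0}^{pi} (-2*θ**3) cos(6*θ) dθ = (1/108 - pi**2/6) - (1/108) = -pi**2/6.
Hence a_6 = (2/pi)·(-pi**2/6) = -pi/3.

-pi/3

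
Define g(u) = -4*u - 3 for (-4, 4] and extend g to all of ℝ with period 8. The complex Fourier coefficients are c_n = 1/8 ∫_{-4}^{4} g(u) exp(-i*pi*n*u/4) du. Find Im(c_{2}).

Since g is real-valued, Im(c_{2}) = -1/8 ∫_{-4}^{4} g(u) sin(pi*u/2) du = -b_{2}/2.
Integrating by parts (boundary term plus one more integral), an antiderivative of (-4*u - 3) sin(pi*u/2) is 8*u*cos(pi*u/2)/pi - 16*sin(pi*u/2)/pi**2 + 6*cos(pi*u/2)/pi; evaluating from -4 to 4: ∫_{-4}^{4} (-4*u - 3) sin(pi*u/2) du = (38/pi) - (-26/pi) = 64/pi.
Hence Im(c_{2}) = (-1/8)·(64/pi) = -8/pi.

-8/pi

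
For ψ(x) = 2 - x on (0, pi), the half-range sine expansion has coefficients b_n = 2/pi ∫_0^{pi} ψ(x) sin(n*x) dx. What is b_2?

b_2 = 2/pi ∫_0^{pi} (2 - x) sin(2*x) dx.
Integrating by parts (boundary term plus one more integral), an antiderivative of (2 - x) sin(2*x) is x*cos(2*x)/2 - sin(2*x)/4 - cos(2*x); evaluating from 0 to pi: ∫_{0}^{pi} (2 - x) sin(2*x) dx = (-1 + pi/2) - (-1) = pi/2.
Hence b_2 = (2/pi)·(pi/2) = 1.

1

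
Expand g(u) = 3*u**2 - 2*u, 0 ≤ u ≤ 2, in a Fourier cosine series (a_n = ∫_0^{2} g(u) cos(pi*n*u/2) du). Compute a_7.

-32/(49*pi**2)

a_7 = ∫_0^{2} (3*u**2 - 2*u) cos(7*pi*u/2) du.
Integrating by parts twice (tabular method), an antiderivative of (3*u**2 - 2*u) cos(7*pi*u/2) is 6*u**2*sin(7*pi*u/2)/(7*pi) - 4*u*sin(7*pi*u/2)/(7*pi) + 24*u*cos(7*pi*u/2)/(49*pi**2) - 48*sin(7*pi*u/2)/(343*pi**3) - 8*cos(7*pi*u/2)/(49*pi**2); evaluating from 0 to 2: ∫_{0}^{2} (3*u**2 - 2*u) cos(7*pi*u/2) du = (-40/(49*pi**2)) - (-8/(49*pi**2)) = -32/(49*pi**2).
Hence a_7 = -32/(49*pi**2).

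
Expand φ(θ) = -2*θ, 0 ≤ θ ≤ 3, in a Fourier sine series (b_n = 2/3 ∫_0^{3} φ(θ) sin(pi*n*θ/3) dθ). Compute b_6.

2/pi

b_6 = 2/3 ∫_0^{3} (-2*θ) sin(2*pi*θ) dθ.
Integrating by parts (boundary term plus one more integral), an antiderivative of (-2*θ) sin(2*pi*θ) is θ*cos(2*pi*θ)/pi - sin(2*pi*θ)/(2*pi**2); evaluating from 0 to 3: ∫_{0}^{3} (-2*θ) sin(2*pi*θ) dθ = (3/pi) - (0) = 3/pi.
Hence b_6 = (2/3)·(3/pi) = 2/pi.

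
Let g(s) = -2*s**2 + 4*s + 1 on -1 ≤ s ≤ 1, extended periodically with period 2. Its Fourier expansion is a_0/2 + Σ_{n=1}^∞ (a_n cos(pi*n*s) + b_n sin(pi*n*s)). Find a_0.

2/3

a_0 = ∫_{-1}^{1} g(s) ds = 2/3.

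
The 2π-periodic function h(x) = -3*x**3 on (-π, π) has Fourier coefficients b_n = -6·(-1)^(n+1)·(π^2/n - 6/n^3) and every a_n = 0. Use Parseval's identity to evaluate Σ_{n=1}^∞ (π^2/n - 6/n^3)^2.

Parseval: Σ b_n^2 = (1/π) ∫_{-π}^{π} h(x)^2 dx = 18*pi**6/7.
b_n^2 = 36·(π^2/n - 6/n^3)^2, so the sum equals (18*pi**6/7)/36 = pi**6/14.

pi**6/14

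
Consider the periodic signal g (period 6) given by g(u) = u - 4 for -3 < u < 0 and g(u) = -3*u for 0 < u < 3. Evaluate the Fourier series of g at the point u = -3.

-8

u = -3 differs from u = 3 by -1 full period(s), and the series is 6-periodic.
At u = 3 the one-sided limits are g(3^-) = -9 and g(3^+) = -7.
By Dirichlet's theorem the series converges to their average, [(-9) + (-7)]/2 = -8.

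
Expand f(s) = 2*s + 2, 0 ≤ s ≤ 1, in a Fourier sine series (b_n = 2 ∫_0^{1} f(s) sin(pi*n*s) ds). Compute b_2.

-2/pi

b_2 = 2 ∫_0^{1} (2*s + 2) sin(2*pi*s) ds.
Integrating by parts (boundary term plus one more integral), an antiderivative of (2*s + 2) sin(2*pi*s) is -s*cos(2*pi*s)/pi + sin(2*pi*s)/(2*pi**2) - cos(2*pi*s)/pi; evaluating from 0 to 1: ∫_{0}^{1} (2*s + 2) sin(2*pi*s) ds = (-2/pi) - (-1/pi) = -1/pi.
Hence b_2 = 2·(-1/pi) = -2/pi.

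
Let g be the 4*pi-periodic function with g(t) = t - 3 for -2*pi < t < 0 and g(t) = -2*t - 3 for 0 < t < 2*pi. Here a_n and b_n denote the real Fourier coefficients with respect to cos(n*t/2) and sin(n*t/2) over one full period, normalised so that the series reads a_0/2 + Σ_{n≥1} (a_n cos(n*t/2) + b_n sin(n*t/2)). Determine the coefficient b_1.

-2

b_1 = (1/(2*pi)) ∫_{-2*pi}^{2*pi} g(t) sin(t/2) dt.
Split the integral at the breakpoints.
Integrating by parts (boundary term plus one more integral), an antiderivative of (t - 3) sin(t/2) is -2*t*cos(t/2) + 4*sin(t/2) + 6*cos(t/2); evaluating from -2*pi to 0: ∫_{-2*pi}^{0} (t - 3) sin(t/2) dt = (6) - (-4*pi - 6) = 12 + 4*pi.
Integrating by parts (boundary term plus one more integral), an antiderivative of (-2*t - 3) sin(t/2) is 4*t*cos(t/2) - 8*sin(t/2) + 6*cos(t/2); evaluating from 0 to 2*pi: ∫_{0}^{2*pi} (-2*t - 3) sin(t/2) dt = (-8*pi - 6) - (6) = -8*pi - 12.
Summing the pieces and multiplying by (1/(2*pi)) gives b_1 = -2.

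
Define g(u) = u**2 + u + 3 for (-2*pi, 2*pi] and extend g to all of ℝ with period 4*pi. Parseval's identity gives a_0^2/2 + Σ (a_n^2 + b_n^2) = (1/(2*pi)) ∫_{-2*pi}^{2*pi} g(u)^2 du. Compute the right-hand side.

(1/(2*pi)) ∫_{-2*pi}^{2*pi} g(u)^2 du = (1/(2*pi)) · (4*pi*(135 + 140*pi**2 + 48*pi**4)/15) = 18 + 56*pi**2/3 + 32*pi**4/5.

18 + 56*pi**2/3 + 32*pi**4/5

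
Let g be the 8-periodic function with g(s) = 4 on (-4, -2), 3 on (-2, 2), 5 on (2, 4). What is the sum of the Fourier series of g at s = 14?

s = 14 differs from s = -2 by 2 full period(s), and the series is 8-periodic.
At s = -2 the one-sided limits are g(-2^-) = 4 and g(-2^+) = 3.
By Dirichlet's theorem the series converges to their average, [(4) + (3)]/2 = 7/2.

7/2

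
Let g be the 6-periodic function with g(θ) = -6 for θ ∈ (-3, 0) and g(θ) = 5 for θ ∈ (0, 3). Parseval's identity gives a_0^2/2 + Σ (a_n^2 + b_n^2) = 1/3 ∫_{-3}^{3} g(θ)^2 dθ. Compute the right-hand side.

61

1/3 ∫_{-3}^{3} g(θ)^2 dθ = 1/3 · (183) = 61.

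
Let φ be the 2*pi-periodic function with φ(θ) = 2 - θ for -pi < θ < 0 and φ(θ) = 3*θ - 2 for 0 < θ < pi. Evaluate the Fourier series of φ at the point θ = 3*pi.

2*pi

θ = 3*pi differs from θ = pi by 1 full period(s), and the series is 2*pi-periodic.
At θ = pi the one-sided limits are φ(pi^-) = -2 + 3*pi and φ(pi^+) = 2 + pi.
By Dirichlet's theorem the series converges to their average, [(-2 + 3*pi) + (2 + pi)]/2 = 2*pi.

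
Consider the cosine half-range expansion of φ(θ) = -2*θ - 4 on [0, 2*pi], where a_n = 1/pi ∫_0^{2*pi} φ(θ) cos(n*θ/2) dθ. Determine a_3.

a_3 = 1/pi ∫_0^{2*pi} (-2*θ - 4) cos(3*θ/2) dθ.
Integrating by parts (boundary term plus one more integral), an antiderivative of (-2*θ - 4) cos(3*θ/2) is -4*θ*sin(3*θ/2)/3 - 8*sin(3*θ/2)/3 - 8*cos(3*θ/2)/9; evaluating from 0 to 2*pi: ∫_{0}^{2*pi} (-2*θ - 4) cos(3*θ/2) dθ = (8/9) - (-8/9) = 16/9.
Hence a_3 = (1/pi)·(16/9) = 16/(9*pi).

16/(9*pi)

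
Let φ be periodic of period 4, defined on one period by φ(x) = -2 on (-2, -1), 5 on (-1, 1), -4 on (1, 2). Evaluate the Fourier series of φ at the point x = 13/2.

x = 13/2 differs from x = -3/2 by 2 full period(s), and the series is 4-periodic.
φ is continuous at x = -3/2 with value -2, so the series converges to -2 there.

-2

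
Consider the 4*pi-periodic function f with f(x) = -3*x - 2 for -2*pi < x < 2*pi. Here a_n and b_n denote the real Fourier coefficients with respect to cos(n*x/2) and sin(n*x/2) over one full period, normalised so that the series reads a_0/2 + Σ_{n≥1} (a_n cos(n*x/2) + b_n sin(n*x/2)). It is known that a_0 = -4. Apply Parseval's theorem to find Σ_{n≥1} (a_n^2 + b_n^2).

24*pi**2

Parseval: a_0^2/2 + Σ_{n≥1} (a_n^2+b_n^2) = (1/(2*pi)) ∫_{-2*pi}^{2*pi} f(x)^2 dx = 8 + 24*pi**2.
Subtract a_0^2/2 = 8: Σ (a_n^2+b_n^2) = 24*pi**2.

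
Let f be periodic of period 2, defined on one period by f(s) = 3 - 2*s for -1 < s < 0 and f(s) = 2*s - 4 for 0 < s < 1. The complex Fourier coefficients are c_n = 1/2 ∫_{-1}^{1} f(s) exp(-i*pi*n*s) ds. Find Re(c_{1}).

-4/pi**2

Since f is real-valued, Re(c_{1}) = 1/2 ∫_{-1}^{1} f(s) cos(pi*s) ds = a_{1}/2.
Split the integral at the breakpoints.
Integrating by parts (boundary term plus one more integral), an antiderivative of (3 - 2*s) cos(pi*s) is -2*s*sin(pi*s)/pi + 3*sin(pi*s)/pi - 2*cos(pi*s)/pi**2; evaluating from -1 to 0: ∫_{-1}^{0} (3 - 2*s) cos(pi*s) ds = (-2/pi**2) - (2/pi**2) = -4/pi**2.
Integrating by parts (boundary term plus one more integral), an antiderivative of (2*s - 4) cos(pi*s) is 2*s*sin(pi*s)/pi - 4*sin(pi*s)/pi + 2*cos(pi*s)/pi**2; evaluating from 0 to 1: ∫_{0}^{1} (2*s - 4) cos(pi*s) ds = (-2/pi**2) - (2/pi**2) = -4/pi**2.
So ∫_{-1}^{1} f(s) cos(pi*s) ds = -8/pi**2.
Hence Re(c_{1}) = (1/2)·(-8/pi**2) = -4/pi**2.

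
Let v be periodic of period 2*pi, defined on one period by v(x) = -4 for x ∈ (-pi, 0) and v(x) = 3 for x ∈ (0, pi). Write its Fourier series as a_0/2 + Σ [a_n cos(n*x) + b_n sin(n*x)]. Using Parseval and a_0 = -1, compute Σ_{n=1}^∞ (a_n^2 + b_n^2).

49/2

Parseval: a_0^2/2 + Σ_{n≥1} (a_n^2+b_n^2) = 1/pi ∫_{-pi}^{pi} v(x)^2 dx = 25.
Subtract a_0^2/2 = 1/2: Σ (a_n^2+b_n^2) = 49/2.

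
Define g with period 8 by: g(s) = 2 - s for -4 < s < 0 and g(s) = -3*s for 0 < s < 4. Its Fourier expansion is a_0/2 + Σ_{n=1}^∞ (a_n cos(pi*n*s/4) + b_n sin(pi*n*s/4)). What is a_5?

a_5 = 1/4 ∫_{-4}^{4} g(s) cos(5*pi*s/4) ds.
Split the integral at the breakpoints.
Integrating by parts (boundary term plus one more integral), an antiderivative of (2 - s) cos(5*pi*s/4) is -4*s*sin(5*pi*s/4)/(5*pi) + 8*sin(5*pi*s/4)/(5*pi) - 16*cos(5*pi*s/4)/(25*pi**2); evaluating from -4 to 0: ∫_{-4}^{0} (2 - s) cos(5*pi*s/4) ds = (-16/(25*pi**2)) - (16/(25*pi**2)) = -32/(25*pi**2).
Integrating by parts (boundary term plus one more integral), an antiderivative of (-3*s) cos(5*pi*s/4) is -12*s*sin(5*pi*s/4)/(5*pi) - 48*cos(5*pi*s/4)/(25*pi**2); evaluating from 0 to 4: ∫_{0}^{4} (-3*s) cos(5*pi*s/4) ds = (48/(25*pi**2)) - (-48/(25*pi**2)) = 96/(25*pi**2).
Summing the pieces and multiplying by (1/4) gives a_5 = 16/(25*pi**2).

16/(25*pi**2)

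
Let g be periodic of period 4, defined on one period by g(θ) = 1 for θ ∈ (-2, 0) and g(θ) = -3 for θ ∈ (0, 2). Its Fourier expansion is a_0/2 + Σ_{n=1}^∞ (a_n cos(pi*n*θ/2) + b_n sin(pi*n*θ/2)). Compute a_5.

0

a_5 = 1/2 ∫_{-2}^{2} g(θ) cos(5*pi*θ/2) dθ.
Split the integral at the breakpoints.
Directly, an antiderivative of (1) cos(5*pi*θ/2) is 2*sin(5*pi*θ/2)/(5*pi); evaluating from -2 to 0: ∫_{-2}^{0} (1) cos(5*pi*θ/2) dθ = (0) - (0) = 0.
Directly, an antiderivative of (-3) cos(5*pi*θ/2) is -6*sin(5*pi*θ/2)/(5*pi); evaluating from 0 to 2: ∫_{0}^{2} (-3) cos(5*pi*θ/2) dθ = (0) - (0) = 0.
Summing the pieces and multiplying by (1/2) gives a_5 = 0.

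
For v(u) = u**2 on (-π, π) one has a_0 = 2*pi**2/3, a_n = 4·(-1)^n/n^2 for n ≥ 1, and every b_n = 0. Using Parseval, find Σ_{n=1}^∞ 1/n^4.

pi**4/90

Parseval: a_0^2/2 + Σ a_n^2 = (1/π) ∫_{-π}^{π} v(u)^2 du = 2*pi**4/5.
Subtract a_0^2/2 = 2*pi**4/9: Σ a_n^2 = 8*pi**4/45.
Since a_n^2 = 16/n^4, Σ 1/n^4 = pi**4/90.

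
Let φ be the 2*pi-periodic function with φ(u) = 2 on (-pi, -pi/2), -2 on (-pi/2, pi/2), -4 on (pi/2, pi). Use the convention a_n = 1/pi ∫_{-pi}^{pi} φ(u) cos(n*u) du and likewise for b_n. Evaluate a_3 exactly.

2/(3*pi)

a_3 = 1/pi ∫_{-pi}^{pi} φ(u) cos(3*u) du.
Split the integral at the breakpoints.
Directly, an antiderivative of (2) cos(3*u) is 2*sin(3*u)/3; evaluating from -pi to -pi/2: ∫_{-pi}^{-pi/2} (2) cos(3*u) du = (2/3) - (0) = 2/3.
Directly, an antiderivative of (-2) cos(3*u) is -2*sin(3*u)/3; evaluating from -pi/2 to pi/2: ∫_{-pi/2}^{pi/2} (-2) cos(3*u) du = (2/3) - (-2/3) = 4/3.
Directly, an antiderivative of (-4) cos(3*u) is -4*sin(3*u)/3; evaluating from pi/2 to pi: ∫_{pi/2}^{pi} (-4) cos(3*u) du = (0) - (4/3) = -4/3.
Summing the pieces and multiplying by (1/pi) gives a_3 = 2/(3*pi).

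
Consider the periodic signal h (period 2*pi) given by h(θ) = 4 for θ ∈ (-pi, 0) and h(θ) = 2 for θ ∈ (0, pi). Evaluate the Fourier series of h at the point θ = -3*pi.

θ = -3*pi differs from θ = -pi by -1 full period(s), and the series is 2*pi-periodic.
At θ = -pi the one-sided limits are h(-pi^-) = 2 and h(-pi^+) = 4.
By Dirichlet's theorem the series converges to their average, [(2) + (4)]/2 = 3.

3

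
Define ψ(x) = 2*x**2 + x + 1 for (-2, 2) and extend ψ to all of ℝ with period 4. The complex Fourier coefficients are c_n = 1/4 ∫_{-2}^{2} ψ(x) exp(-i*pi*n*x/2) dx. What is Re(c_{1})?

Since ψ is real-valued, Re(c_{1}) = 1/4 ∫_{-2}^{2} ψ(x) cos(pi*x/2) dx = a_{1}/2.
Integrating by parts twice (tabular method), an antiderivative of (2*x**2 + x + 1) cos(pi*x/2) is 4*x**2*sin(pi*x/2)/pi + 2*x*sin(pi*x/2)/pi + 16*x*cos(pi*x/2)/pi**2 - 32*sin(pi*x/2)/pi**3 + 2*sin(pi*x/2)/pi + 4*cos(pi*x/2)/pi**2; evaluating from -2 to 2: ∫_{-2}^{2} (2*x**2 + x + 1) cos(pi*x/2) dx = (-36/pi**2) - (28/pi**2) = -64/pi**2.
Hence Re(c_{1}) = (1/4)·(-64/pi**2) = -16/pi**2.

-16/pi**2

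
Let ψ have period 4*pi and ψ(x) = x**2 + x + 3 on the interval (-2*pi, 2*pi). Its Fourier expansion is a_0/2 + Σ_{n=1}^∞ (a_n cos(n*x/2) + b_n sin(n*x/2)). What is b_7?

4/7

b_7 = (1/(2*pi)) ∫_{-2*pi}^{2*pi} ψ(x) sin(7*x/2) dx.
Integrating by parts twice (tabular method), an antiderivative of (x**2 + x + 3) sin(7*x/2) is -2*x**2*cos(7*x/2)/7 + 8*x*sin(7*x/2)/49 - 2*x*cos(7*x/2)/7 + 4*sin(7*x/2)/49 - 278*cos(7*x/2)/343; evaluating from -2*pi to 2*pi: ∫_{-2*pi}^{2*pi} (x**2 + x + 3) sin(7*x/2) dx = (278/343 + 4*pi/7 + 8*pi**2/7) - (-4*pi/7 + 278/343 + 8*pi**2/7) = 8*pi/7.
Hence b_7 = (1/(2*pi))·(8*pi/7) = 4/7.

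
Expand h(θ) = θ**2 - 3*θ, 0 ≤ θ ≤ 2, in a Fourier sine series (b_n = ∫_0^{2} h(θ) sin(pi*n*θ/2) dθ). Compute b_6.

2/(3*pi)

b_6 = ∫_0^{2} (θ**2 - 3*θ) sin(3*pi*θ) dθ.
Integrating by parts twice (tabular method), an antiderivative of (θ**2 - 3*θ) sin(3*pi*θ) is -θ**2*cos(3*pi*θ)/(3*pi) + 2*θ*sin(3*pi*θ)/(9*pi**2) + θ*cos(3*pi*θ)/pi - sin(3*pi*θ)/(3*pi**2) + 2*cos(3*pi*θ)/(27*pi**3); evaluating from 0 to 2: ∫_{0}^{2} (θ**2 - 3*θ) sin(3*pi*θ) dθ = (2*(1 + 9*pi**2)/(27*pi**3)) - (2/(27*pi**3)) = 2/(3*pi).
Hence b_6 = 2/(3*pi).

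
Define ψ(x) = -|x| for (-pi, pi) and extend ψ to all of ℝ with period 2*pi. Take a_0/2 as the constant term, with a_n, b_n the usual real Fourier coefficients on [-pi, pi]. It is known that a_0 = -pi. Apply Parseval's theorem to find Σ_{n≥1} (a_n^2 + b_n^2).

Parseval: a_0^2/2 + Σ_{n≥1} (a_n^2+b_n^2) = 1/pi ∫_{-pi}^{pi} ψ(x)^2 dx = 2*pi**2/3.
Subtract a_0^2/2 = pi**2/2: Σ (a_n^2+b_n^2) = pi**2/6.

pi**2/6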